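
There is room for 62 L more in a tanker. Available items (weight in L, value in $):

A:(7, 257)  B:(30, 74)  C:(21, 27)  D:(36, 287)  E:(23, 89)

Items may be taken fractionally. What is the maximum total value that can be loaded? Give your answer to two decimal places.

Ratios (sorted): A 36.71, D 7.97, E 3.87, B 2.47, C 1.29
take A (7 @ 257); take D (36 @ 287); take 19/23 of E → 73.52. Capacity used 62/62.
Total value = 617.52

617.52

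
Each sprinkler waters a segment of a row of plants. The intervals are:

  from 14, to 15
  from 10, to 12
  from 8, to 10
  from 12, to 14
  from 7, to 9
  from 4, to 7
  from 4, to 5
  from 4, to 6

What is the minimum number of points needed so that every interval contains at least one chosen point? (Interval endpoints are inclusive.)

4

Sorted: [4,5] [4,6] [4,7] [7,9] [8,10] [10,12] [12,14] [14,15]
{[4,5],[4,6],[4,7]} hit by 5; {[7,9],[8,10]} hit by 9; {[10,12],[12,14]} hit by 12; {[14,15]} hit by 15.
Points: 5, 9, 12, 15 (4 total).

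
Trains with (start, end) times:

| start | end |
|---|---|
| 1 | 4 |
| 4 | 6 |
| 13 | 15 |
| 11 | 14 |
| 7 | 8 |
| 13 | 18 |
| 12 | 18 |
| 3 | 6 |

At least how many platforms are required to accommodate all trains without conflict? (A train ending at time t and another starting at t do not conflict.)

Events (time:±→running): 1:+→1 3:+→2 4:-→1 4:+→2 6:-→1 6:-→0 7:+→1 8:-→0 11:+→1 12:+→2 13:+→3 13:+→4 … peak 4.

4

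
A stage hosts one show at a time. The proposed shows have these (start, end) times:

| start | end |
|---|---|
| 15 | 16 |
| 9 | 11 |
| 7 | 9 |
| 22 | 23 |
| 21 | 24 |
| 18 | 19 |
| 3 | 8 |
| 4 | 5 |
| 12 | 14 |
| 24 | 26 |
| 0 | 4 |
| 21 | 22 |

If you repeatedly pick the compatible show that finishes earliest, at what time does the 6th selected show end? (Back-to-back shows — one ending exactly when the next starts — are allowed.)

16

Greedy by earliest finish: after sorting by end time, pick each interval compatible with the last pick.
By end time: (0,4), (4,5), (3,8), (7,9), (9,11), (12,14), (15,16), (18,19), (21,22), (22,23), (21,24), (24,26).
Pick (0,4); next start ≥ 4 → (4,5); next start ≥ 5 → (7,9); next start ≥ 9 → (9,11); next start ≥ 11 → (12,14); next start ≥ 14 → (15,16); next start ≥ 16 → (18,19); next start ≥ 19 → (21,22); next start ≥ 22 → (22,23); next start ≥ 23 → (24,26).
Selected: (0,4) (4,5) (7,9) (9,11) (12,14) (15,16) (18,19) (21,22) (22,23) (24,26)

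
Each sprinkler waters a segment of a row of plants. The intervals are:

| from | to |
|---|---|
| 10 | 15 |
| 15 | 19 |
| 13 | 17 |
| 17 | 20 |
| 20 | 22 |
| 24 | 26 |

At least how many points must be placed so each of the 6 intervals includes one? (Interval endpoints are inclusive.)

3

Process intervals by earliest right end; each time one isn't hit yet, stab at its right endpoint.
By right end: [10,15]  [13,17]  [15,19]  [17,20]  [20,22]  [24,26]
[10,15] uncovered → point at 15; [17,20] uncovered → point at 20; [24,26] uncovered → point at 26.
Points: 15, 20, 26 (3 total).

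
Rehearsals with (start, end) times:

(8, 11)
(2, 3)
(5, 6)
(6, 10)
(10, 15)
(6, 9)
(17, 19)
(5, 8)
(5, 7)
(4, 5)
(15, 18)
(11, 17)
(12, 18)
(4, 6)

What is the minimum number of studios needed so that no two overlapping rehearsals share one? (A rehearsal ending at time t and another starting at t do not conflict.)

4

The answer is the maximum number of intervals overlapping at any instant.
Events (time:±→running): 2:+→1 3:-→0 4:+→1 4:+→2 5:-→1 5:+→2 5:+→3 5:+→4 … peak 4.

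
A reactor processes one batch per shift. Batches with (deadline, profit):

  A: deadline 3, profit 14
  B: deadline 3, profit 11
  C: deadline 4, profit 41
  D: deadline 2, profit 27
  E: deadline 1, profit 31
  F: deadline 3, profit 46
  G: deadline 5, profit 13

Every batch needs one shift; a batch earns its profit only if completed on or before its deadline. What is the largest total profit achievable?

Sort by profit descending; place each in the latest free slot ≤ its deadline.
Profit order: F=46 C=41 E=31 D=27 A=14 G=13 B=11
Assign: F→slot 3, C→slot 4, E→slot 1, D→slot 2, A skipped, G→slot 5, B skipped.
Slots: [1:E] [2:D] [3:F] [4:C] [5:G]
Profit = 31 + 27 + 46 + 41 + 13 = 158

158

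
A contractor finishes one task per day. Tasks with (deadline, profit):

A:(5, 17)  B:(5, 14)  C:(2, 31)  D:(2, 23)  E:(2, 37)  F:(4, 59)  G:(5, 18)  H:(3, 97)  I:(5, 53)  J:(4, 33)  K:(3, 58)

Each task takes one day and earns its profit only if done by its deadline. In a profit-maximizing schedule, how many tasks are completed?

5

Profit order: H=97 F=59 K=58 I=53 E=37 J=33 C=31 D=23 G=18 A=17 B=14
Assign: H→slot 3, F→slot 4, K→slot 2, I→slot 5, E→slot 1, J skipped, C skipped, D skipped, G skipped, A skipped, B skipped.
Slots: [1:E] [2:K] [3:H] [4:F] [5:I]
5 of 11 scheduled.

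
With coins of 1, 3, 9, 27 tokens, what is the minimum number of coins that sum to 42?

4

Greedy: take as many of the largest coin as possible, then repeat with the remainder.
42 = 1×27 + 1×9 + 2×3
Total coins = 1 + 1 + 2 = 4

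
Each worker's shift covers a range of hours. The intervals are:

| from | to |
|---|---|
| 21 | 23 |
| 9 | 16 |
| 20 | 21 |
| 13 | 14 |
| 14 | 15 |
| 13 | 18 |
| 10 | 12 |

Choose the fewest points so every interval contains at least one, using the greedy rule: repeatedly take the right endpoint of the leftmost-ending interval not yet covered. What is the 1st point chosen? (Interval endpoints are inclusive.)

By right end: [10,12]  [13,14]  [14,15]  [9,16]  [13,18]  [20,21]  [21,23]
[10,12] uncovered → point at 12; [13,14] uncovered → point at 14; [20,21] uncovered → point at 21.
Points: 12, 14, 21 (3 total).

12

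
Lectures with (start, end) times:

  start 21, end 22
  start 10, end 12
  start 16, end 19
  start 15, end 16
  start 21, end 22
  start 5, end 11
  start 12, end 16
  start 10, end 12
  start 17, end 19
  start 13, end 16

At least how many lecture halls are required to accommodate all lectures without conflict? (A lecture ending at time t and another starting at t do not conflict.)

Count concurrent intervals with a sweep; the peak is the room count.
Events (time:±→running): 5:+→1 10:+→2 10:+→3 … peak 3.

3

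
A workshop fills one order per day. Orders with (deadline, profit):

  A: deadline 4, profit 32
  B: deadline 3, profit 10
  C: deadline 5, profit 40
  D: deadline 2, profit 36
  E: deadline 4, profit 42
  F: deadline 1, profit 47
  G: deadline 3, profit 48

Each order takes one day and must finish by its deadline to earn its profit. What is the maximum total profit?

213

By profit: G(d3,48), F(d1,47), E(d4,42), C(d5,40), D(d2,36), A(d4,32), B(d3,10)
G→slot 3; F→slot 1; E→slot 4; C→slot 5; D→slot 2; A skipped; B skipped.
Profit = 47 + 36 + 48 + 42 + 40 = 213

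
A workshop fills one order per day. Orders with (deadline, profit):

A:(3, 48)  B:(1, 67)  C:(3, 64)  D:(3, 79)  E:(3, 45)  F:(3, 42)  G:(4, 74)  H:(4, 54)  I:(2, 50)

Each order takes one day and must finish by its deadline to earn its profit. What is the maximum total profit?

Profit order: D=79 G=74 B=67 C=64 H=54 I=50 A=48 E=45 F=42
Assign: D→slot 3, G→slot 4, B→slot 1, C→slot 2, H skipped, I skipped, A skipped, E skipped, F skipped.
Slots: [1:B] [2:C] [3:D] [4:G]
Profit = 67 + 64 + 79 + 74 = 284

284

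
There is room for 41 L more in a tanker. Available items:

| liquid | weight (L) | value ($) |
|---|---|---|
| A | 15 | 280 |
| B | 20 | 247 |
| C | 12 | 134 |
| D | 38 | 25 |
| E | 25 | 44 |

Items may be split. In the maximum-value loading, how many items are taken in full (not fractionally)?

2

Sort by value per unit weight and fill in that order.
Ratios (sorted): A 18.67, B 12.35, C 11.17, E 1.76, D 0.66
take A (15 @ 280); take B (20 @ 247); take 6/12 of C → 67.00. Capacity used 41/41.
2 item(s) taken whole; one partial (take 6/12 of C).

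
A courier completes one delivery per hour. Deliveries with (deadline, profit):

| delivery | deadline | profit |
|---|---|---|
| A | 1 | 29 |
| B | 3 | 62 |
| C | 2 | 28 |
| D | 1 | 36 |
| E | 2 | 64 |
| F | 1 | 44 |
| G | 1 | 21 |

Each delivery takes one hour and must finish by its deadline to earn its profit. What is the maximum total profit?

170

By profit: E(d2,64), B(d3,62), F(d1,44), D(d1,36), A(d1,29), C(d2,28), G(d1,21)
E→slot 2; B→slot 3; F→slot 1; D skipped; A skipped; C skipped; G skipped.
Profit = 44 + 64 + 62 = 170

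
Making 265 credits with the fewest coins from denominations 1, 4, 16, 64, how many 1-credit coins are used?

1

Use the largest denomination that fits, subtract, and repeat.
265 − 4×64→9 − 2×4→1 − 1×1→0
Count of 1: 1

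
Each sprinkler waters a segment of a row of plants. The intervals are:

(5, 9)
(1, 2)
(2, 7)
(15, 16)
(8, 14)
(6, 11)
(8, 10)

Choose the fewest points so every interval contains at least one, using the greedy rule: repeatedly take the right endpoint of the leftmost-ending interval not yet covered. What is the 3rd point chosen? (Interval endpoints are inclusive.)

Sort by right endpoint; whenever an interval is uncovered, place a point at its right end.
By right end: [1,2]  [2,7]  [5,9]  [8,10]  [6,11]  [8,14]  [15,16]
[1,2] uncovered → point at 2; [5,9] uncovered → point at 9; [15,16] uncovered → point at 16.
Points: 2, 9, 16 (3 total).

16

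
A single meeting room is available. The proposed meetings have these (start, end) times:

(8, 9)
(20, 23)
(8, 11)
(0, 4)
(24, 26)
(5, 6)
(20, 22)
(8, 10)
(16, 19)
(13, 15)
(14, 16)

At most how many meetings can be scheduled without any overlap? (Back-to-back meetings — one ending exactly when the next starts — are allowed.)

Greedy by earliest finish: after sorting by end time, pick each interval compatible with the last pick.
Sorted by end: (0,4)  (5,6)  (8,9)  (8,10)  (8,11)  (13,15)  (14,16)  (16,19)  (20,22)  (20,23)  (24,26)
take (0,4); take (5,6); take (8,9); skip (8,10); take (13,15); take (16,19); take (20,22); take (24,26).
Selected 7 meetings.

7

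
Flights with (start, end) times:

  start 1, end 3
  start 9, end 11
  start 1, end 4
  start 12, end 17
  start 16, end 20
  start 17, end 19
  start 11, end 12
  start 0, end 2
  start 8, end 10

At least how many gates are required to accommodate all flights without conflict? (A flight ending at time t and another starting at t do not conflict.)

3

starts: [0, 1, 1, 8, 9, 11, 12, 16, 17]
ends:   [2, 3, 4, 10, 11, 12, 17, 19, 20]
s0→1 s1→2 s1→3  — peak 3.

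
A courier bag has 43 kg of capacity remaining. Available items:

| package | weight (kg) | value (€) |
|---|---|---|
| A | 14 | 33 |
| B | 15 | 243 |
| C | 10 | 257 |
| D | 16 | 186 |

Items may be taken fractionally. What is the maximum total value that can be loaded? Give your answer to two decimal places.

690.71

Sort by value per unit weight and fill in that order.
Ratios (sorted): C 25.70, B 16.20, D 11.62, A 2.36
take C (10 @ 257); take B (15 @ 243); take D (16 @ 186); take 2/14 of A → 4.71. Capacity used 43/43.
Total value = 690.71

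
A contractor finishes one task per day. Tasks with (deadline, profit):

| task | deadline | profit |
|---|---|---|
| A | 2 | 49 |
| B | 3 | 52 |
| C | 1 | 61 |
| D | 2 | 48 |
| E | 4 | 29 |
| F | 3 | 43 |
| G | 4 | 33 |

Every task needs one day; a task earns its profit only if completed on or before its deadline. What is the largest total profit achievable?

Profit order: C=61 B=52 A=49 D=48 F=43 G=33 E=29
Assign: C→slot 1, B→slot 3, A→slot 2, D skipped, F skipped, G→slot 4, E skipped.
Slots: [1:C] [2:A] [3:B] [4:G]
Profit = 61 + 49 + 52 + 33 = 195

195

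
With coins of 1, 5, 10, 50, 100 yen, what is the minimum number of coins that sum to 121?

4

Greedy: take as many of the largest coin as possible, then repeat with the remainder.
121 − 1×100→21 − 2×10→1 − 1×1→0
Total coins = 1 + 2 + 1 = 4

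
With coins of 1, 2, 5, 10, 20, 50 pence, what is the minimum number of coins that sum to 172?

5

Greedy: take as many of the largest coin as possible, then repeat with the remainder.
172 = 3×50 + 1×20 + 1×2
Total coins = 3 + 1 + 1 = 5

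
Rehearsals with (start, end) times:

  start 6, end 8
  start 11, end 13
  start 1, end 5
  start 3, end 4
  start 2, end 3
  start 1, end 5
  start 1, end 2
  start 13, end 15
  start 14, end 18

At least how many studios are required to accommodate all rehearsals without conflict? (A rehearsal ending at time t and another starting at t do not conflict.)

3

starts: [1, 1, 1, 2, 3, 6, 11, 13, 14]
ends:   [2, 3, 4, 5, 5, 8, 13, 15, 18]
s1→1 s1→2 s1→3  — peak 3.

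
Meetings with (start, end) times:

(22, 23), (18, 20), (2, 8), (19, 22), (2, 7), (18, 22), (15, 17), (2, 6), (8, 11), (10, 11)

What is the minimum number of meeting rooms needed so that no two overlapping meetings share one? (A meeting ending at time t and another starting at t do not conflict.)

Count concurrent intervals with a sweep; the peak is the room count.
Events (time:±→running): 2:+→1 2:+→2 2:+→3 … peak 3.

3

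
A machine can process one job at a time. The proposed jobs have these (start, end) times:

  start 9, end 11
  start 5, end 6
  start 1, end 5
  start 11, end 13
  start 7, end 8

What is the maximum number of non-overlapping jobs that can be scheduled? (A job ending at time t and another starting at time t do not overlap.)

By end time: (1,5), (5,6), (7,8), (9,11), (11,13).
Pick (1,5); next start ≥ 5 → (5,6); next start ≥ 6 → (7,8); next start ≥ 8 → (9,11); next start ≥ 11 → (11,13).
Selected 5 jobs.

5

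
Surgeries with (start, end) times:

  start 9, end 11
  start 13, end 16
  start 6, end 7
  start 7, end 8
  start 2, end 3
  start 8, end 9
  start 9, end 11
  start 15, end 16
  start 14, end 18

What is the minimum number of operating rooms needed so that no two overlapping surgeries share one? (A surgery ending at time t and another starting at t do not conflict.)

The answer is the maximum number of intervals overlapping at any instant.
starts: [2, 6, 7, 8, 9, 9, 13, 14, 15]
ends:   [3, 7, 8, 9, 11, 11, 16, 16, 18]
s2→1 e3→0 s6→1 e7→0 s7→1 e8→0 s8→1 e9→0 s9→1 s9→2 e11→1 e11→0 s13→1 s14→2 s15→3  — peak 3.

3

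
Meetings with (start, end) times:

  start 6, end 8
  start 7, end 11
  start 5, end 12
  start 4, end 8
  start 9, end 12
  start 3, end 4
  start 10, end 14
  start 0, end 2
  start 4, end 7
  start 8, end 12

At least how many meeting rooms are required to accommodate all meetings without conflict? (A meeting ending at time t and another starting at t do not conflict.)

Events (time:±→running): 0:+→1 2:-→0 3:+→1 4:-→0 4:+→1 4:+→2 5:+→3 6:+→4 7:-→3 7:+→4 8:-→3 8:-→2 8:+→3 9:+→4 10:+→5 … peak 5.

5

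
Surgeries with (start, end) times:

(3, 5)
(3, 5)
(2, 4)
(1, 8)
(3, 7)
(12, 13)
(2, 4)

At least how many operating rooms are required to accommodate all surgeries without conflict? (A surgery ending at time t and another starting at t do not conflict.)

6

Count concurrent intervals with a sweep; the peak is the room count.
Events (time:±→running): 1:+→1 2:+→2 2:+→3 3:+→4 3:+→5 3:+→6 … peak 6.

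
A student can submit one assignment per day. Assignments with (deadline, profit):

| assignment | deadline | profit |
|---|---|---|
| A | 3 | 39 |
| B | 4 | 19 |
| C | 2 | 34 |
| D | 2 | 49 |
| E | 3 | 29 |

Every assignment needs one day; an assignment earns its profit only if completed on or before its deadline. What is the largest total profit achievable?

By profit: D(d2,49), A(d3,39), C(d2,34), E(d3,29), B(d4,19)
D→slot 2; A→slot 3; C→slot 1; E skipped; B→slot 4.
Profit = 34 + 49 + 39 + 19 = 141

141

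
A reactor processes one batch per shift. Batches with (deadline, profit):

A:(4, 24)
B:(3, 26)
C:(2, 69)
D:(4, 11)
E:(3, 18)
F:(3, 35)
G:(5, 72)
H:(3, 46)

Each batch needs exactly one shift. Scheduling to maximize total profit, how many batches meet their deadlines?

5

Take jobs in profit order; each goes to the latest open slot no later than its deadline.
By profit: G(d5,72), C(d2,69), H(d3,46), F(d3,35), B(d3,26), A(d4,24), E(d3,18), D(d4,11)
G→slot 5; C→slot 2; H→slot 3; F→slot 1; B skipped; A→slot 4; E skipped; D skipped.
5 of 8 scheduled.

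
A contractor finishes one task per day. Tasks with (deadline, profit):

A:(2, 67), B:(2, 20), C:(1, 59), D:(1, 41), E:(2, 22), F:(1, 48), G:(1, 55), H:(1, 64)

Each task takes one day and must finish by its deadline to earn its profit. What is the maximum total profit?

131

Take jobs in profit order; each goes to the latest open slot no later than its deadline.
By profit: A(d2,67), H(d1,64), C(d1,59), G(d1,55), F(d1,48), D(d1,41), E(d2,22), B(d2,20)
A→slot 2; H→slot 1; C skipped; G skipped; F skipped; D skipped; E skipped; B skipped.
Profit = 64 + 67 = 131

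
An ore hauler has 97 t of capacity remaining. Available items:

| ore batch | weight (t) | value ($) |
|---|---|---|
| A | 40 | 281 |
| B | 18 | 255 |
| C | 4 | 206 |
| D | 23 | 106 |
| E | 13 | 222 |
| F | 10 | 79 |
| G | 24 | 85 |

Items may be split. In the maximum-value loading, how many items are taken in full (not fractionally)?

Greedy by value/weight ratio, highest first.
Ratios (sorted): C 51.50, E 17.08, B 14.17, F 7.90, A 7.03, D 4.61, G 3.54
take C (4 @ 206); take E (13 @ 222); take B (18 @ 255); take F (10 @ 79); take A (40 @ 281); take 12/23 of D → 55.30. Capacity used 97/97.
5 item(s) taken whole; one partial (take 12/23 of D).

5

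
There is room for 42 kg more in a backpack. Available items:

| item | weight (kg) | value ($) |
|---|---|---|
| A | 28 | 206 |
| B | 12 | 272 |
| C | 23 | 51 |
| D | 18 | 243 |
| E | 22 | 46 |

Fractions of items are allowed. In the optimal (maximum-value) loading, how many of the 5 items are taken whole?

2

Greedy by value/weight ratio, highest first.
Order: B (272/12=22.67) > D (243/18=13.50) > A (206/28=7.36) > C (51/23=2.22) > E (46/22=2.09)
Fill: take B (12 @ 272) → take D (18 @ 243) → take 12/28 of A → 88.29; 42/42 used.
2 item(s) taken whole; one partial (take 12/28 of A).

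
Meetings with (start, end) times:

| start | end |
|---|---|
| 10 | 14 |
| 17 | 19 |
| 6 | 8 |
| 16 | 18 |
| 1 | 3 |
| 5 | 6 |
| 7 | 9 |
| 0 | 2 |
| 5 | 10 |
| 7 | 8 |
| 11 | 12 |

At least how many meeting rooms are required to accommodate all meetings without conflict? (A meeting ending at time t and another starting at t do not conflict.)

4

Count concurrent intervals with a sweep; the peak is the room count.
Events (time:±→running): 0:+→1 1:+→2 2:-→1 3:-→0 5:+→1 5:+→2 6:-→1 6:+→2 7:+→3 7:+→4 … peak 4.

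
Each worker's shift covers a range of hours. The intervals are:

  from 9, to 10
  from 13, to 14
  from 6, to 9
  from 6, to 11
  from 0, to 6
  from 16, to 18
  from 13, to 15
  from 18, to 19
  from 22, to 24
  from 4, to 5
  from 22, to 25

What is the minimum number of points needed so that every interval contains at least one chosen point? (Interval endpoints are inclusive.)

5

Sorted: [4,5] [0,6] [6,9] [9,10] [6,11] [13,14] [13,15] [16,18] [18,19] [22,24] [22,25]
{[4,5],[0,6]} hit by 5; {[6,9],[9,10],[6,11]} hit by 9; {[13,14],[13,15]} hit by 14; {[16,18],[18,19]} hit by 18; {[22,24],[22,25]} hit by 24.
Points: 5, 9, 14, 18, 24 (5 total).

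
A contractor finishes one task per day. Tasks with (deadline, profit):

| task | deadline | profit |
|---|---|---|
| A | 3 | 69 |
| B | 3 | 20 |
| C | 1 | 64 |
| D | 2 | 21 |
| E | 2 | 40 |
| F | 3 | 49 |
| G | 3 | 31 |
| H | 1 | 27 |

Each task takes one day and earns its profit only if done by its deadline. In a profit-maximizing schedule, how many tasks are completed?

3

Profit order: A=69 C=64 F=49 E=40 G=31 H=27 D=21 B=20
Assign: A→slot 3, C→slot 1, F→slot 2, E skipped, G skipped, H skipped, D skipped, B skipped.
Slots: [1:C] [2:F] [3:A]
3 of 8 scheduled.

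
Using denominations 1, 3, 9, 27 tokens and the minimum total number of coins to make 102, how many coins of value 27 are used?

3

102 − 3×27→21 − 2×9→3 − 1×3→0
Count of 27: 3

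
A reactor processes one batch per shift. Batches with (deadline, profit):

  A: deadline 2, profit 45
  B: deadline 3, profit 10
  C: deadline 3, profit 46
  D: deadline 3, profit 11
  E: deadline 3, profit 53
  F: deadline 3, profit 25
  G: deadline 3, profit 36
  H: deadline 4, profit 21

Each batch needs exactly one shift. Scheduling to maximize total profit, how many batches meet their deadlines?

4

Sort by profit descending; place each in the latest free slot ≤ its deadline.
By profit: E(d3,53), C(d3,46), A(d2,45), G(d3,36), F(d3,25), H(d4,21), D(d3,11), B(d3,10)
E→slot 3; C→slot 2; A→slot 1; G skipped; F skipped; H→slot 4; D skipped; B skipped.
4 of 8 scheduled.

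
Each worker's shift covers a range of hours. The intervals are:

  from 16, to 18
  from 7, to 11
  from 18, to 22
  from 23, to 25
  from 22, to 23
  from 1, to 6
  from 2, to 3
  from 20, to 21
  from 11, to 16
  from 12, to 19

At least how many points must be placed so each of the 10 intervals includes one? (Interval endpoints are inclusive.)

5

Sort by right endpoint; whenever an interval is uncovered, place a point at its right end.
By right end: [2,3]  [1,6]  [7,11]  [11,16]  [16,18]  [12,19]  [20,21]  [18,22]  [22,23]  [23,25]
[2,3] uncovered → point at 3; [7,11] uncovered → point at 11; [16,18] uncovered → point at 18; [20,21] uncovered → point at 21; [22,23] uncovered → point at 23.
Points: 3, 11, 18, 21, 23 (5 total).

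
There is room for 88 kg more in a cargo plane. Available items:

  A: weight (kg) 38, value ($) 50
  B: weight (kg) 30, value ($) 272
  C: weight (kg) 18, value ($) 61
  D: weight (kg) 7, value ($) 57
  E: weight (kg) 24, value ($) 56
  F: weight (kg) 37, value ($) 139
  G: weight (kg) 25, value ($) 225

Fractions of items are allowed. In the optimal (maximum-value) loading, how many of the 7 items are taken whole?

Greedy by value/weight ratio, highest first.
Order: B (272/30=9.07) > G (225/25=9.00) > D (57/7=8.14) > F (139/37=3.76) > C (61/18=3.39) > E (56/24=2.33) > A (50/38=1.32)
Fill: take B (30 @ 272) → take G (25 @ 225) → take D (7 @ 57) → take 26/37 of F → 97.68; 88/88 used.
3 item(s) taken whole; one partial (take 26/37 of F).

3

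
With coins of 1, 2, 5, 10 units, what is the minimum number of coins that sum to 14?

3

Use the largest denomination that fits, subtract, and repeat.
14 − 1×10→4 − 2×2→0
Total coins = 1 + 2 = 3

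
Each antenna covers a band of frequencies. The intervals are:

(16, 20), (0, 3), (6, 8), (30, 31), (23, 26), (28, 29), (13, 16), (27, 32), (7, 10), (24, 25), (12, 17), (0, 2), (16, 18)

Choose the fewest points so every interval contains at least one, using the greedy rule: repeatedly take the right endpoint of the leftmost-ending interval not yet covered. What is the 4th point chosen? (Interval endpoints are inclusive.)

Sort by right endpoint; whenever an interval is uncovered, place a point at its right end.
Sorted: [0,2] [0,3] [6,8] [7,10] [13,16] [12,17] [16,18] [16,20] [24,25] [23,26] [28,29] [30,31] [27,32]
{[0,2],[0,3]} hit by 2; {[6,8],[7,10]} hit by 8; {[13,16],[12,17],[16,18],[16,20]} hit by 16; {[24,25],[23,26]} hit by 25; {[28,29]} hit by 29; {[30,31],[27,32]} hit by 31.
Points: 2, 8, 16, 25, 29, 31 (6 total).

25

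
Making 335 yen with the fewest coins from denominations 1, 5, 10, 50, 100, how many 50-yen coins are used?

0

Greedy: take as many of the largest coin as possible, then repeat with the remainder.
335 = 3×100 + 3×10 + 1×5
Count of 50: 0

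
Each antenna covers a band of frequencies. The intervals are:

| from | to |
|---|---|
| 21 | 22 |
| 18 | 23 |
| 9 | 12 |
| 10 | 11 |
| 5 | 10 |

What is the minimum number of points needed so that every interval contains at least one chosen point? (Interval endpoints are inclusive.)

2

Process intervals by earliest right end; each time one isn't hit yet, stab at its right endpoint.
By right end: [5,10]  [10,11]  [9,12]  [21,22]  [18,23]
[5,10] uncovered → point at 10; [21,22] uncovered → point at 22.
Points: 10, 22 (2 total).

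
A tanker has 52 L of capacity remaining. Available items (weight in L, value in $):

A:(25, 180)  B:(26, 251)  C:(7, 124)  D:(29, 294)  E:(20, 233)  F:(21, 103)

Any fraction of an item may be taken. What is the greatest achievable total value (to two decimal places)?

610.45

Ratios (sorted): C 17.71, E 11.65, D 10.14, B 9.65, A 7.20, F 4.90
take C (7 @ 124); take E (20 @ 233); take 25/29 of D → 253.45. Capacity used 52/52.
Total value = 610.45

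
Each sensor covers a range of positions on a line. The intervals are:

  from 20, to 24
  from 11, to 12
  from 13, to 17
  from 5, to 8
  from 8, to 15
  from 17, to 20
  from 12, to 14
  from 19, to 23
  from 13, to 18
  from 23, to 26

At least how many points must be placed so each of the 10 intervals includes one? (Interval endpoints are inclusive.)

4

By right end: [5,8]  [11,12]  [12,14]  [8,15]  [13,17]  [13,18]  [17,20]  [19,23]  [20,24]  [23,26]
[5,8] uncovered → point at 8; [11,12] uncovered → point at 12; [13,17] uncovered → point at 17; [19,23] uncovered → point at 23.
Points: 8, 12, 17, 23 (4 total).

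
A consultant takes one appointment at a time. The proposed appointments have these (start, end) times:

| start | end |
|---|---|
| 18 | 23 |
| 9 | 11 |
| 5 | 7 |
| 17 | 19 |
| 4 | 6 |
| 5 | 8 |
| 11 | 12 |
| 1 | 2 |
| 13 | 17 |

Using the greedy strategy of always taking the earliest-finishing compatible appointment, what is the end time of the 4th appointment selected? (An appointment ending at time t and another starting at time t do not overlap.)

Sort by end time and greedily take each interval whose start is ≥ the last chosen end.
Sorted by end: (1,2)  (4,6)  (5,7)  (5,8)  (9,11)  (11,12)  (13,17)  (17,19)  (18,23)
take (1,2); take (4,6); skip (5,8); take (9,11); take (11,12); take (13,17); take (17,19); skip (18,23).
Selected: (1,2) (4,6) (9,11) (11,12) (13,17) (17,19)

12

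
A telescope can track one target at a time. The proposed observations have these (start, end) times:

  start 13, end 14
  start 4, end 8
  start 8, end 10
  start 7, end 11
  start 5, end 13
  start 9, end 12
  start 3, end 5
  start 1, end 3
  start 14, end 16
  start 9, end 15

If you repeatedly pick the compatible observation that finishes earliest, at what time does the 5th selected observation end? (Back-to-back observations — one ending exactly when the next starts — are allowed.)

16

Sorted by end: (1,3)  (3,5)  (4,8)  (8,10)  (7,11)  (9,12)  (5,13)  (13,14)  (9,15)  (14,16)
take (1,3); take (3,5); skip (4,8); take (8,10); skip (7,11); take (13,14); skip (9,15); take (14,16).
Selected: (1,3) (3,5) (8,10) (13,14) (14,16)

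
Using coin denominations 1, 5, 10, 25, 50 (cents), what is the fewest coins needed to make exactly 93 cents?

7

93 − 1×50→43 − 1×25→18 − 1×10→8 − 1×5→3 − 3×1→0
Total coins = 1 + 1 + 1 + 1 + 3 = 7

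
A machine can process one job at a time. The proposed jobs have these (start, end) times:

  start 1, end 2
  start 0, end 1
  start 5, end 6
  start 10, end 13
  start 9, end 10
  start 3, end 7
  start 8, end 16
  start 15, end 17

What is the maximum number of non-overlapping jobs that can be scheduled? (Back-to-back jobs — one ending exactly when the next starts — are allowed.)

6

Sort by end time and greedily take each interval whose start is ≥ the last chosen end.
By end time: (0,1), (1,2), (5,6), (3,7), (9,10), (10,13), (8,16), (15,17).
Pick (0,1); next start ≥ 1 → (1,2); next start ≥ 2 → (5,6); next start ≥ 6 → (9,10); next start ≥ 10 → (10,13); next start ≥ 13 → (15,17).
Selected 6 jobs.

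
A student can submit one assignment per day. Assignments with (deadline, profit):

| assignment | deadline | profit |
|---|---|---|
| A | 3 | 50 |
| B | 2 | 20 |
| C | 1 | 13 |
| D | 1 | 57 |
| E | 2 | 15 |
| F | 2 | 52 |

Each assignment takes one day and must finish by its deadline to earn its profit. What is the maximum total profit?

Sort by profit descending; place each in the latest free slot ≤ its deadline.
By profit: D(d1,57), F(d2,52), A(d3,50), B(d2,20), E(d2,15), C(d1,13)
D→slot 1; F→slot 2; A→slot 3; B skipped; E skipped; C skipped.
Profit = 57 + 52 + 50 = 159

159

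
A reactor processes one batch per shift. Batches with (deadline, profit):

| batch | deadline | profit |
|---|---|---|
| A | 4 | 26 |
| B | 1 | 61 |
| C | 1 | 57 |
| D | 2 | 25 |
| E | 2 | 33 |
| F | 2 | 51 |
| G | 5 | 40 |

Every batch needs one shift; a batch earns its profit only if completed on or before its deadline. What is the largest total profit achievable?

Take jobs in profit order; each goes to the latest open slot no later than its deadline.
By profit: B(d1,61), C(d1,57), F(d2,51), G(d5,40), E(d2,33), A(d4,26), D(d2,25)
B→slot 1; C skipped; F→slot 2; G→slot 5; E skipped; A→slot 4; D skipped.
Profit = 61 + 51 + 26 + 40 = 178

178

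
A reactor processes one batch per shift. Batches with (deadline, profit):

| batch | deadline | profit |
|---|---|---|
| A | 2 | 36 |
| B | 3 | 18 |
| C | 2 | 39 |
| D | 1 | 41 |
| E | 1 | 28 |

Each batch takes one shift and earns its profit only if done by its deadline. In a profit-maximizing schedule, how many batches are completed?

Take jobs in profit order; each goes to the latest open slot no later than its deadline.
Profit order: D=41 C=39 A=36 E=28 B=18
Assign: D→slot 1, C→slot 2, A skipped, E skipped, B→slot 3.
Slots: [1:D] [2:C] [3:B]
3 of 5 scheduled.

3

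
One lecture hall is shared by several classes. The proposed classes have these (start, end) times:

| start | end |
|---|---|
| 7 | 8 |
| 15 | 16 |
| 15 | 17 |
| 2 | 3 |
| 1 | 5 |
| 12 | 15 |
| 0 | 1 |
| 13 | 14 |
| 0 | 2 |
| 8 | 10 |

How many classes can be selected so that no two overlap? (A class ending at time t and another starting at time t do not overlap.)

6

Sort by end time and greedily take each interval whose start is ≥ the last chosen end.
Sorted by end: (0,1)  (0,2)  (2,3)  (1,5)  (7,8)  (8,10)  (13,14)  (12,15)  (15,16)  (15,17)
take (0,1); take (2,3); take (7,8); take (8,10); take (13,14); skip (12,15); take (15,16); skip (15,17).
Selected 6 classes.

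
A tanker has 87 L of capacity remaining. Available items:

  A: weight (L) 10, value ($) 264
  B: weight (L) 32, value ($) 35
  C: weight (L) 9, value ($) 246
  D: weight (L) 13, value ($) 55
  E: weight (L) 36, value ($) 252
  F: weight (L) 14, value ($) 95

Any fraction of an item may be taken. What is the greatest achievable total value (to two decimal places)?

917.47

Ratios (sorted): C 27.33, A 26.40, E 7.00, F 6.79, D 4.23, B 1.09
take C (9 @ 246); take A (10 @ 264); take E (36 @ 252); take F (14 @ 95); take D (13 @ 55); take 5/32 of B → 5.47. Capacity used 87/87.
Total value = 917.47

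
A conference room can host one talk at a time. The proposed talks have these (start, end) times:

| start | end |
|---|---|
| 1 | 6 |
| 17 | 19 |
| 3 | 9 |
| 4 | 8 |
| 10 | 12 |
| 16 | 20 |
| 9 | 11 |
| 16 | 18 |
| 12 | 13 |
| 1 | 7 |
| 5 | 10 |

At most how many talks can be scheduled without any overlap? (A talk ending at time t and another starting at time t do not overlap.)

4

By end time: (1,6), (1,7), (4,8), (3,9), (5,10), (9,11), (10,12), (12,13), (16,18), (17,19), (16,20).
Pick (1,6); next start ≥ 6 → (9,11); next start ≥ 11 → (12,13); next start ≥ 13 → (16,18).
Selected 4 talks.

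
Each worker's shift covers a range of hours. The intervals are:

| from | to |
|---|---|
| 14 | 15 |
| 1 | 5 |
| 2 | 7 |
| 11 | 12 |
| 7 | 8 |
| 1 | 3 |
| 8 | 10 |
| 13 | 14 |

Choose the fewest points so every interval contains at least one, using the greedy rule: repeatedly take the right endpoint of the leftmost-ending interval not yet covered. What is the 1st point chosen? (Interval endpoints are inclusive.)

Sort by right endpoint; whenever an interval is uncovered, place a point at its right end.
By right end: [1,3]  [1,5]  [2,7]  [7,8]  [8,10]  [11,12]  [13,14]  [14,15]
[1,3] uncovered → point at 3; [7,8] uncovered → point at 8; [11,12] uncovered → point at 12; [13,14] uncovered → point at 14.
Points: 3, 8, 12, 14 (4 total).

3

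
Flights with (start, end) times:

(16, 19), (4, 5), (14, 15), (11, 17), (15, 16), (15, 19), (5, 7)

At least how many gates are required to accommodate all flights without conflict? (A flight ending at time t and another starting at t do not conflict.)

3

Events (time:±→running): 4:+→1 5:-→0 5:+→1 7:-→0 11:+→1 14:+→2 15:-→1 15:+→2 15:+→3 … peak 3.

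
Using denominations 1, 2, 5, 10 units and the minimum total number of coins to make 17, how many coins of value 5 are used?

Greedy: take as many of the largest coin as possible, then repeat with the remainder.
17 − 1×10→7 − 1×5→2 − 1×2→0
Count of 5: 1

1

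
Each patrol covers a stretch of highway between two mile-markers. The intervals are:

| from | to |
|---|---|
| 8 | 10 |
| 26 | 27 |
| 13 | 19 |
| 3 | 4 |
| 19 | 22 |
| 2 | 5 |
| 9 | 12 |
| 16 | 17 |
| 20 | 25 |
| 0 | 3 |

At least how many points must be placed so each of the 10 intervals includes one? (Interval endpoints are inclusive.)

Sorted: [0,3] [3,4] [2,5] [8,10] [9,12] [16,17] [13,19] [19,22] [20,25] [26,27]
{[0,3],[3,4],[2,5]} hit by 3; {[8,10],[9,12]} hit by 10; {[16,17],[13,19]} hit by 17; {[19,22],[20,25]} hit by 22; {[26,27]} hit by 27.
Points: 3, 10, 17, 22, 27 (5 total).

5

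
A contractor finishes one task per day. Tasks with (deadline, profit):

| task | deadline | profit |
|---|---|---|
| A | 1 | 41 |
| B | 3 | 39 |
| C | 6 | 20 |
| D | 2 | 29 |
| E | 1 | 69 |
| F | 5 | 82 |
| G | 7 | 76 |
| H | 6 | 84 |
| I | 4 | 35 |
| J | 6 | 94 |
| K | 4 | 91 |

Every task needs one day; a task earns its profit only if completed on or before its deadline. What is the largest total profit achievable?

535

Sort by profit descending; place each in the latest free slot ≤ its deadline.
Profit order: J=94 K=91 H=84 F=82 G=76 E=69 A=41 B=39 I=35 D=29 C=20
Assign: J→slot 6, K→slot 4, H→slot 5, F→slot 3, G→slot 7, E→slot 1, A skipped, B→slot 2, I skipped, D skipped, C skipped.
Slots: [1:E] [2:B] [3:F] [4:K] [5:H] [6:J] [7:G]
Profit = 69 + 39 + 82 + 91 + 84 + 94 + 76 = 535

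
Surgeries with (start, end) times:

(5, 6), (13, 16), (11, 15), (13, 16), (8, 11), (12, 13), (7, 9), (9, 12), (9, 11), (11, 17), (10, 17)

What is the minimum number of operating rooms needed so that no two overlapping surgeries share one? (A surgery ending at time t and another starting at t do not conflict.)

5

starts: [5, 7, 8, 9, 9, 10, 11, 11, 12, 13, 13]
ends:   [6, 9, 11, 11, 12, 13, 15, 16, 16, 17, 17]
s5→1 e6→0 s7→1 s8→2 e9→1 s9→2 s9→3 s10→4 e11→3 e11→2 s11→3 s11→4 e12→3 s12→4 e13→3 s13→4 s13→5  — peak 5.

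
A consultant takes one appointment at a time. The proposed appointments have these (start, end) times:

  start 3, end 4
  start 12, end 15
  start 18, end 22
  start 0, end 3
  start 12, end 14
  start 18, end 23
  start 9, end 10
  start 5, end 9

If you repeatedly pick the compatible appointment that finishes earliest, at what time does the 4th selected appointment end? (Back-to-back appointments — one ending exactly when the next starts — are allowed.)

10

By end time: (0,3), (3,4), (5,9), (9,10), (12,14), (12,15), (18,22), (18,23).
Pick (0,3); next start ≥ 3 → (3,4); next start ≥ 4 → (5,9); next start ≥ 9 → (9,10); next start ≥ 10 → (12,14); next start ≥ 14 → (18,22).
Selected: (0,3) (3,4) (5,9) (9,10) (12,14) (18,22)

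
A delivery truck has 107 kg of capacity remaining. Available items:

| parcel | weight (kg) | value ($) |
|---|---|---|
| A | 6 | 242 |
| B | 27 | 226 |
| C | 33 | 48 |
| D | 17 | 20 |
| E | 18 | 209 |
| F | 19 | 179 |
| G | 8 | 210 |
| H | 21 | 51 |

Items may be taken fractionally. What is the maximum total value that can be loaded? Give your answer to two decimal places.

1128.64

Greedy by value/weight ratio, highest first.
Ratios (sorted): A 40.33, G 26.25, E 11.61, F 9.42, B 8.37, H 2.43, C 1.45, D 1.18
take A (6 @ 242); take G (8 @ 210); take E (18 @ 209); take F (19 @ 179); take B (27 @ 226); take H (21 @ 51); take 8/33 of C → 11.64. Capacity used 107/107.
Total value = 1128.64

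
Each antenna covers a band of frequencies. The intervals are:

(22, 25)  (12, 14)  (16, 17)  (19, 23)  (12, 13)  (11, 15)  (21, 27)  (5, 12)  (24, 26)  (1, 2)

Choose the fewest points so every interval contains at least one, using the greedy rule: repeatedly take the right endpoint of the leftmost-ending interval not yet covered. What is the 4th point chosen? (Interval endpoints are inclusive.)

Process intervals by earliest right end; each time one isn't hit yet, stab at its right endpoint.
Sorted: [1,2] [5,12] [12,13] [12,14] [11,15] [16,17] [19,23] [22,25] [24,26] [21,27]
{[1,2]} hit by 2; {[5,12],[12,13],[12,14],[11,15]} hit by 12; {[16,17]} hit by 17; {[19,23],[22,25]} hit by 23; {[24,26],[21,27]} hit by 26.
Points: 2, 12, 17, 23, 26 (5 total).

23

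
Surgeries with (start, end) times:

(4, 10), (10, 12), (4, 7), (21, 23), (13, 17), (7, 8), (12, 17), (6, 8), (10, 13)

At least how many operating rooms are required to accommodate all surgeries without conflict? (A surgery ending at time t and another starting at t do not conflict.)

The answer is the maximum number of intervals overlapping at any instant.
Events (time:±→running): 4:+→1 4:+→2 6:+→3 … peak 3.

3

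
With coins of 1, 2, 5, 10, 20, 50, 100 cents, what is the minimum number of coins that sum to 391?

391 − 3×100→91 − 1×50→41 − 2×20→1 − 1×1→0
Total coins = 3 + 1 + 2 + 1 = 7

7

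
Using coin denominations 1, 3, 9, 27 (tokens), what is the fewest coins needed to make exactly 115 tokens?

Use the largest denomination that fits, subtract, and repeat.
115 − 4×27→7 − 2×3→1 − 1×1→0
Total coins = 4 + 2 + 1 = 7

7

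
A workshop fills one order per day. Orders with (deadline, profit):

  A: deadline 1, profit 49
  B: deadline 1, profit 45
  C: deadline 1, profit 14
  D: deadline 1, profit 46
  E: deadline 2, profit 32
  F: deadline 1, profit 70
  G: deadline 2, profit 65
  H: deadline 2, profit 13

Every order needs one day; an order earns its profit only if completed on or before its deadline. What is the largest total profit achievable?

135

Sort by profit descending; place each in the latest free slot ≤ its deadline.
Profit order: F=70 G=65 A=49 D=46 B=45 E=32 C=14 H=13
Assign: F→slot 1, G→slot 2, A skipped, D skipped, B skipped, E skipped, C skipped, H skipped.
Slots: [1:F] [2:G]
Profit = 70 + 65 = 135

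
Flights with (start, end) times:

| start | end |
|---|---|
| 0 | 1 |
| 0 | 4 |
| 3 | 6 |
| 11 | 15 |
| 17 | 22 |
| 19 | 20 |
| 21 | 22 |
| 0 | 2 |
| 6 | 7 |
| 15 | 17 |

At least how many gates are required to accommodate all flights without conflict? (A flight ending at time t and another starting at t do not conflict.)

3

The answer is the maximum number of intervals overlapping at any instant.
starts: [0, 0, 0, 3, 6, 11, 15, 17, 19, 21]
ends:   [1, 2, 4, 6, 7, 15, 17, 20, 22, 22]
s0→1 s0→2 s0→3  — peak 3.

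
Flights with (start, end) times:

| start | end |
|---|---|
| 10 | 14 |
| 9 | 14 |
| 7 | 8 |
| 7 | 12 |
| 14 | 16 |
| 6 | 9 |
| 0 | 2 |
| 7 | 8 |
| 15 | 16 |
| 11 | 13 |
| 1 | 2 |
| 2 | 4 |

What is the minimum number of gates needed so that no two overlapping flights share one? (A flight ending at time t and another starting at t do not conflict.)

starts: [0, 1, 2, 6, 7, 7, 7, 9, 10, 11, 14, 15]
ends:   [2, 2, 4, 8, 8, 9, 12, 13, 14, 14, 16, 16]
s0→1 s1→2 e2→1 e2→0 s2→1 e4→0 s6→1 s7→2 s7→3 s7→4  — peak 4.

4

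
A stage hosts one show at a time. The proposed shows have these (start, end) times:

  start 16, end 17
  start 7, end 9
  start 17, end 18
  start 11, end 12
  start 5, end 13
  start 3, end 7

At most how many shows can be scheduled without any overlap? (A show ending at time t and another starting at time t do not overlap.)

5

Order by finish time; keep every interval that doesn't clash with the previous kept one.
Sorted by end: (3,7)  (7,9)  (11,12)  (5,13)  (16,17)  (17,18)
take (3,7); take (7,9); take (11,12); skip (5,13); take (16,17); take (17,18).
Selected 5 shows.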